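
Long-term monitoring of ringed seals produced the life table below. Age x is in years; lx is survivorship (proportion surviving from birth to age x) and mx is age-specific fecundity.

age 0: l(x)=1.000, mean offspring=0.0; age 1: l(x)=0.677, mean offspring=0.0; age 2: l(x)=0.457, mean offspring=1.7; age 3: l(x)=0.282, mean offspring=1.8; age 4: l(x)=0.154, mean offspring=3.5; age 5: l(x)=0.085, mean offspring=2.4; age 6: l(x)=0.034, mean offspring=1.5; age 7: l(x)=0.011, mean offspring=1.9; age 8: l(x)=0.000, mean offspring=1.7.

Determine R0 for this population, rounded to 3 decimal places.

2.099

lx·mx by age: 0, 0, 0.7769, 0.5076, 0.539, 0.204, 0.051, 0.0209, 0
R0 = Σ lx·mx = 2.0994 → 2.099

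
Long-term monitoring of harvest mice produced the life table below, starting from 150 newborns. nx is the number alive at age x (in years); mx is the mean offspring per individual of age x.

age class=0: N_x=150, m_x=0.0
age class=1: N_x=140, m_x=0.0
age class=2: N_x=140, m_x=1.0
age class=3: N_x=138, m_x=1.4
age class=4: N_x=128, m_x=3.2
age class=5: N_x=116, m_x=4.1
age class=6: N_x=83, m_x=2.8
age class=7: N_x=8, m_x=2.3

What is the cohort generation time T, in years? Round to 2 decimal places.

lx = nx/n0 = nx/150: 1, 0.93333…, 0.93333…, 0.92, 0.85333…, 0.77333…, 0.55333…, 0.05333…
lx·mx: 0, 0, 0.933333…, 1.288, 2.730667…, 3.170667…, 1.549333…, 0.122667… → R0 = 9.794667…
x·lx·mx: 0, 0, 1.866667…, 3.864, 10.922667…, 15.853333…, 9.296…, 0.858667… → Σ = 42.661333…
T = 42.661333… / 9.794667… = 4.355568… → 4.36

4.36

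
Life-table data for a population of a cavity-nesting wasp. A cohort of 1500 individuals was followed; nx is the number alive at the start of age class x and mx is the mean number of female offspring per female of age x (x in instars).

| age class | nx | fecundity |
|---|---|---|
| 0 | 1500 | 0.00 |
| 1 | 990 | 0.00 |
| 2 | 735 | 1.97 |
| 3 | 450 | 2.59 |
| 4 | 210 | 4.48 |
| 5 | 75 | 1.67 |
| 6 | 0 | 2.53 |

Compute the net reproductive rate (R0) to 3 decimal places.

lx = nx/n0 = nx/1500: 1, 0.66, 0.49, 0.3, 0.14, 0.05, 0
lx·mx by age: 0, 0, 0.9653, 0.777, 0.6272, 0.0835, 0
R0 = Σ lx·mx = 2.453 → 2.453

2.453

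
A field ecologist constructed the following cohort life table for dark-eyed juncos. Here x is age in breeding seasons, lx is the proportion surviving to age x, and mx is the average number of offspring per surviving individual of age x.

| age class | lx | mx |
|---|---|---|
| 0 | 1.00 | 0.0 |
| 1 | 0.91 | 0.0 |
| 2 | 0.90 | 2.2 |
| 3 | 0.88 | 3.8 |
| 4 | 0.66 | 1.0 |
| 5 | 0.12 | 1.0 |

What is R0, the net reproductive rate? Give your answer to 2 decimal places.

6.10

lx·mx by age: 0, 0, 1.98, 3.344, 0.66, 0.12
R0 = Σ lx·mx = 6.104 → 6.10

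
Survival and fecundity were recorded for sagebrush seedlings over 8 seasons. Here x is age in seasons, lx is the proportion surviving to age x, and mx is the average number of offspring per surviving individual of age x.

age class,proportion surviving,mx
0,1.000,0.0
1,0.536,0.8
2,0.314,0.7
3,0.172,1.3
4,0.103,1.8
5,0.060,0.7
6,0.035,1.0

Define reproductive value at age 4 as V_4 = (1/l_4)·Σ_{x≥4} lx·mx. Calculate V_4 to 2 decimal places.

2.55

lx·mx for x ≥ 4: 0.1854, 0.042, 0.035 → sum = 0.2624
V_4 = 0.2624 / l_4 = 0.2624 / 0.103 = 2.547573… → 2.55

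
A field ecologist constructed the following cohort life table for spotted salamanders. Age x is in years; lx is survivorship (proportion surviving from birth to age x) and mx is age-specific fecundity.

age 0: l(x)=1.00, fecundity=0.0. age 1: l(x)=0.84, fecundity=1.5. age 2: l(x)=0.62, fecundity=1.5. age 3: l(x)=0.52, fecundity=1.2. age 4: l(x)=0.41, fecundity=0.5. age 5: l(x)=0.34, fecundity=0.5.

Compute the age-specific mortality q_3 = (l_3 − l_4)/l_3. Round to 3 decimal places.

0.212

q_3 = (l_3 − l_4) / l_3 = (0.52 − 0.41) / 0.52
     = 0.11 / 0.52 = 0.211538… → 0.212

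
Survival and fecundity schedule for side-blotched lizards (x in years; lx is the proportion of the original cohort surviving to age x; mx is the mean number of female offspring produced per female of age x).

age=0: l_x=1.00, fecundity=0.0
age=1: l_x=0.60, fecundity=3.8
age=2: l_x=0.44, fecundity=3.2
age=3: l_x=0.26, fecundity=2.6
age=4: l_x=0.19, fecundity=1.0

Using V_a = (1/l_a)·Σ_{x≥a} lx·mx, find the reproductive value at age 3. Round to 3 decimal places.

3.331

lx·mx for x ≥ 3: 0.676, 0.19 → sum = 0.866
V_3 = 0.866 / l_3 = 0.866 / 0.26 = 3.330769… → 3.331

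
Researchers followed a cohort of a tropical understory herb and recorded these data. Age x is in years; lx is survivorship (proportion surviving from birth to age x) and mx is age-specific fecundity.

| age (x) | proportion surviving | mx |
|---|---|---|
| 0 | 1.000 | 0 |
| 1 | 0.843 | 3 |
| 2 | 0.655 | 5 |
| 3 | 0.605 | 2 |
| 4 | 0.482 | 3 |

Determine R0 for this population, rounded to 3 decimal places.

lx·mx by age: 0, 2.529, 3.275, 1.21, 1.446
R0 = Σ lx·mx = 8.46 → 8.460

8.460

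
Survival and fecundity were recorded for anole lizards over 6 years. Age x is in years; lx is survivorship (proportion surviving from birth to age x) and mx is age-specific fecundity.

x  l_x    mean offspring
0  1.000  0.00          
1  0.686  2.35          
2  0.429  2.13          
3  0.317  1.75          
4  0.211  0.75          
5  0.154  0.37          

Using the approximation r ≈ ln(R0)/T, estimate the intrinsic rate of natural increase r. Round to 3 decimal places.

R0 = Σ lx·mx = 0 + 1.6121 + 0.91377 + 0.55475 + 0.15825 + 0.05698 = 3.29585
Σ x·lx·mx = 6.02179; T = 6.02179/3.29585 = 1.82708…
r ≈ ln(R0)/T = ln(3.29585)/1.82708… = 0.65277… → 0.653

0.653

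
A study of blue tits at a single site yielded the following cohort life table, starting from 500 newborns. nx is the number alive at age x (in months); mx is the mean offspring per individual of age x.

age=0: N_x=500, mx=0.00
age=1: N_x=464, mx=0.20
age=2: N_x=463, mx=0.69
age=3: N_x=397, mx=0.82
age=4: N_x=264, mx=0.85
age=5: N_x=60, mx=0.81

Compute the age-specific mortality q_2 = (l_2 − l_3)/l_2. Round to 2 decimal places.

0.14

lx = nx/n0 = nx/500: 1, 0.928, 0.926, 0.794, 0.528, 0.12
q_2 = (l_2 − l_3) / l_2 = (0.926 − 0.794) / 0.926
     = 0.132 / 0.926 = 0.142549… → 0.14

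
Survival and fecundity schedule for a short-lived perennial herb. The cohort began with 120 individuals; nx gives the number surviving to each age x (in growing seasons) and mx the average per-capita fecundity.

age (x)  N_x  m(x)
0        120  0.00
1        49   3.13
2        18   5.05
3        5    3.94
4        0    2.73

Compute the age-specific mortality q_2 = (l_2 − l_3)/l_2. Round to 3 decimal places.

lx = nx/n0 = nx/120: 1, 0.40833…, 0.15, 0.04167…, 0
q_2 = (l_2 − l_3) / l_2 = (0.15 − 0.041667…) / 0.15
     = 0.108333… / 0.15 = 0.722222… → 0.722

0.722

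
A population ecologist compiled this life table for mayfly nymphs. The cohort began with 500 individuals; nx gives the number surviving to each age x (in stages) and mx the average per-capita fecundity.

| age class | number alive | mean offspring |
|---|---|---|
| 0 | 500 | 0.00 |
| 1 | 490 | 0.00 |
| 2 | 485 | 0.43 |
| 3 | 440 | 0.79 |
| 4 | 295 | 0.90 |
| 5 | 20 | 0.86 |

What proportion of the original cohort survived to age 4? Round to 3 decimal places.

l_4 = n_4/n_0 = 295/500 = 0.59 → 0.590

0.590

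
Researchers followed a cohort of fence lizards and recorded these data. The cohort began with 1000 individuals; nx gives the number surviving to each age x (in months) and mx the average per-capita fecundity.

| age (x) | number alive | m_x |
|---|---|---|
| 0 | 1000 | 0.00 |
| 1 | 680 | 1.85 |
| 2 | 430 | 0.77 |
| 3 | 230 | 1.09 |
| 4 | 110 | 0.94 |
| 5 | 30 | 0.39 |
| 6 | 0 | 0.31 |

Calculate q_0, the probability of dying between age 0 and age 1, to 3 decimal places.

0.320

lx = nx/n0 = nx/1000: 1, 0.68, 0.43, 0.23, 0.11, 0.03, 0
q_0 = (l_0 − l_1) / l_0 = (1 − 0.68) / 1
     = 0.32 / 1 = 0.32 → 0.320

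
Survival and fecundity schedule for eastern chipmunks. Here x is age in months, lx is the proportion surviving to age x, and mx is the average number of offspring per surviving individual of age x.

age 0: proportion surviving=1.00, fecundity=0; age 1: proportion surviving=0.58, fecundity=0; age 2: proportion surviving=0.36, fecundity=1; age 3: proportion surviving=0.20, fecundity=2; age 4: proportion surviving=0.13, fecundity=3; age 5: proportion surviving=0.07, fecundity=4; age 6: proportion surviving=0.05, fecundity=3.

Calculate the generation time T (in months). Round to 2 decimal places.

lx·mx: 0, 0, 0.36, 0.4, 0.39, 0.28, 0.15 → R0 = 1.58
x·lx·mx: 0, 0, 0.72, 1.2, 1.56, 1.4, 0.9 → Σ = 5.78
T = 5.78 / 1.58 = 3.658228… → 3.66

3.66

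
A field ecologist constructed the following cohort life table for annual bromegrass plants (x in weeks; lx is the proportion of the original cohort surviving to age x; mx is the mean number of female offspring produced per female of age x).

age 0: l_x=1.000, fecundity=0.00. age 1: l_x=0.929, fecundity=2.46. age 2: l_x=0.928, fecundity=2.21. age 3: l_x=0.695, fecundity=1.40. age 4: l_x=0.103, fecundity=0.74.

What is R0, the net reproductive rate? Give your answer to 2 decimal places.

lx·mx by age: 0, 2.28534, 2.05088, 0.973, 0.07622
R0 = Σ lx·mx = 5.38544 → 5.39

5.39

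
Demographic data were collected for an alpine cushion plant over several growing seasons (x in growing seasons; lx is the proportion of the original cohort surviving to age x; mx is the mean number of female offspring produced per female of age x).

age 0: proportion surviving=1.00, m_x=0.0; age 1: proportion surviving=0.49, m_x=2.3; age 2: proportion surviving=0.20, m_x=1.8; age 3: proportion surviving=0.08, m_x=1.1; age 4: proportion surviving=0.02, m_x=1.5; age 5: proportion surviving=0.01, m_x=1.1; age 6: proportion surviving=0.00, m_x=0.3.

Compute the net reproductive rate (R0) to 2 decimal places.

1.62

lx·mx by age: 0, 1.127, 0.36, 0.088, 0.03, 0.011, 0
R0 = Σ lx·mx = 1.616 → 1.62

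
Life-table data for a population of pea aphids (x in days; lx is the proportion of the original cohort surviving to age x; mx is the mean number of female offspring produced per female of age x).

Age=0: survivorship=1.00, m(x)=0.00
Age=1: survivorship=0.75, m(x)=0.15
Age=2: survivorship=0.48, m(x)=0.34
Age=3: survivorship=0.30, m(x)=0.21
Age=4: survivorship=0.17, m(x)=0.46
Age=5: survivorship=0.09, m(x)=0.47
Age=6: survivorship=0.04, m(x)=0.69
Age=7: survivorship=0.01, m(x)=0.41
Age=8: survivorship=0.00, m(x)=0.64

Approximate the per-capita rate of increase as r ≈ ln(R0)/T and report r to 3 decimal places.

R0 = Σ lx·mx = 0 + 0.1125 + 0.1632 + 0.063 + 0.0782 + 0.0423 + 0.0276 + 0.0041 + 0 = 0.4909
Σ x·lx·mx = 1.3465; T = 1.3465/0.4909 = 2.74292…
r ≈ ln(R0)/T = ln(0.4909)/2.74292… = -0.2594… → -0.259

-0.259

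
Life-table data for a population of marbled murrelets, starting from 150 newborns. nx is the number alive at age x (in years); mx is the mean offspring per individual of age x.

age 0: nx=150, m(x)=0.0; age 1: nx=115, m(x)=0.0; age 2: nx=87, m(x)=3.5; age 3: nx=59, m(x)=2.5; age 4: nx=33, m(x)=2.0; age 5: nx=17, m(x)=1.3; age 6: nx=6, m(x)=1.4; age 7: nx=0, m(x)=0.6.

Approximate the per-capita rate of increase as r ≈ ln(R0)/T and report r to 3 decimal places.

0.482

lx = nx/n0 = nx/150: 1, 0.76667…, 0.58, 0.39333…, 0.22, 0.11333…, 0.04, 0
R0 = Σ lx·mx = 0 + 0 + 2.03 + 0.98333… + 0.44 + 0.14733… + 0.056 + 0 = 3.656667…
Σ x·lx·mx = 9.842667…; T = 9.842667…/3.656667… = 2.6917…
r ≈ ln(R0)/T = ln(3.656667…)/2.6917… = 0.48168… → 0.482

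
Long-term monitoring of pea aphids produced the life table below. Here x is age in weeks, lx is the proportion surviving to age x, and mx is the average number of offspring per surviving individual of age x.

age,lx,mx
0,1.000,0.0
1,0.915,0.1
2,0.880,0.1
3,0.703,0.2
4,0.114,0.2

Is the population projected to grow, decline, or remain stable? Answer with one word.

R0 = Σ lx·mx = 0 + 0.0915 + 0.088 + 0.1406 + 0.0228 = 0.3429
R0 < 1, so the population is declining.

declining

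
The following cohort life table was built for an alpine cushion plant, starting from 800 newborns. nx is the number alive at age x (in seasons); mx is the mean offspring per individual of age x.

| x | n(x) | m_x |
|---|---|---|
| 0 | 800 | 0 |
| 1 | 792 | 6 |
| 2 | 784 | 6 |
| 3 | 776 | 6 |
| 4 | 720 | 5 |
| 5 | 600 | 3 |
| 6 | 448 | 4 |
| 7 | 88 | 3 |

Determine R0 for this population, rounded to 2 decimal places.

lx = nx/n0 = nx/800: 1, 0.99, 0.98, 0.97, 0.9, 0.75, 0.56, 0.11
lx·mx by age: 0, 5.94, 5.88, 5.82, 4.5, 2.25, 2.24, 0.33
R0 = Σ lx·mx = 26.96 → 26.96

26.96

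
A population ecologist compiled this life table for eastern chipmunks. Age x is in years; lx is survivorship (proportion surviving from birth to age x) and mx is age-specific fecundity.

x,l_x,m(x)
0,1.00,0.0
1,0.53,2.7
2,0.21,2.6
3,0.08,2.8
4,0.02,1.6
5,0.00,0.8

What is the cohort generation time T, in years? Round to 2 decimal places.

lx·mx: 0, 1.431, 0.546, 0.224, 0.032, 0 → R0 = 2.233
x·lx·mx: 0, 1.431, 1.092, 0.672, 0.128, 0 → Σ = 3.323
T = 3.323 / 2.233 = 1.488133… → 1.49

1.49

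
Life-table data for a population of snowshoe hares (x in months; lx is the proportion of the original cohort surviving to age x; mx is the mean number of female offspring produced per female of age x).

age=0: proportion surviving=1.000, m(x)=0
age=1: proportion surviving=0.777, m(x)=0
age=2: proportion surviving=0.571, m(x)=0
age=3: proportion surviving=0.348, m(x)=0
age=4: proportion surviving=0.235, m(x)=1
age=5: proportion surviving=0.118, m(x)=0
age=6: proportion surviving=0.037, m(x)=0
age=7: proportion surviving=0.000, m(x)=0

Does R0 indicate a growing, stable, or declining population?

declining

R0 = Σ lx·mx = 0 + 0 + 0 + 0 + 0.235 + 0 + 0 + 0 = 0.235
R0 < 1, so the population is declining.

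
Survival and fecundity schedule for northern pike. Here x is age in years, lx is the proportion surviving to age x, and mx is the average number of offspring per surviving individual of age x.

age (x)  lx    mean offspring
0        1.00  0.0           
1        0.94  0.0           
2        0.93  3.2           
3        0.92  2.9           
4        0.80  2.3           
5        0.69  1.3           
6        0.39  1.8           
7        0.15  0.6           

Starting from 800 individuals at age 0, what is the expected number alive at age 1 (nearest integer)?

Expected survivors = N0 · l_1 = 800 × 0.94 = 752 → 752

752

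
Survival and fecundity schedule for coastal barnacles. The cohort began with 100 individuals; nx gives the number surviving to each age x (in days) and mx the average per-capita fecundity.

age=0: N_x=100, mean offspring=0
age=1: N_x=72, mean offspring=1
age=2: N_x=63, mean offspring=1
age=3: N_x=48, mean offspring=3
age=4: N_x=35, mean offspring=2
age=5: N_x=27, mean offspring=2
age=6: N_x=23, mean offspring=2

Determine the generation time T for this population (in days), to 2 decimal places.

lx = nx/n0 = nx/100: 1, 0.72, 0.63, 0.48, 0.35, 0.27, 0.23
lx·mx: 0, 0.72, 0.63, 1.44, 0.7, 0.54, 0.46 → R0 = 4.49
x·lx·mx: 0, 0.72, 1.26, 4.32, 2.8, 2.7, 2.76 → Σ = 14.56
T = 14.56 / 4.49 = 3.242762… → 3.24

3.24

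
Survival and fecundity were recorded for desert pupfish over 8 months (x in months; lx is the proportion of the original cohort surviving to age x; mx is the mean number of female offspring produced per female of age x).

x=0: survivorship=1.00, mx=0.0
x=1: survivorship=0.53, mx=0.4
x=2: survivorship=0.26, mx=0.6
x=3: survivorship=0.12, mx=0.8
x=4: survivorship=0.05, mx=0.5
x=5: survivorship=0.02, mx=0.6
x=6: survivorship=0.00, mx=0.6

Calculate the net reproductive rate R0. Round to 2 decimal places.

0.50

lx·mx by age: 0, 0.212, 0.156, 0.096, 0.025, 0.012, 0
R0 = Σ lx·mx = 0.501 → 0.50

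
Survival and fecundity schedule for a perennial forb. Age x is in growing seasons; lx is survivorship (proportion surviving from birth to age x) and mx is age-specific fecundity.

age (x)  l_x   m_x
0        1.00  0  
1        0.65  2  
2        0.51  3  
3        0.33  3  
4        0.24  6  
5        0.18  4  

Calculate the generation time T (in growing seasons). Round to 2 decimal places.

lx·mx: 0, 1.3, 1.53, 0.99, 1.44, 0.72 → R0 = 5.98
x·lx·mx: 0, 1.3, 3.06, 2.97, 5.76, 3.6 → Σ = 16.69
T = 16.69 / 5.98 = 2.79097… → 2.79

2.79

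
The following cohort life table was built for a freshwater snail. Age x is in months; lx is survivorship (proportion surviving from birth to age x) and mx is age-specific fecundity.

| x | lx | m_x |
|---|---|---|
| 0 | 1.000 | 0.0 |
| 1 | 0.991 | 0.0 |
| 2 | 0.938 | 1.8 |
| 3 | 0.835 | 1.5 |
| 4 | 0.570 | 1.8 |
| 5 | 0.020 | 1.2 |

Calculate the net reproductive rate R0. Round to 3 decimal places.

3.991

lx·mx by age: 0, 0, 1.6884, 1.2525, 1.026, 0.024
R0 = Σ lx·mx = 3.9909 → 3.991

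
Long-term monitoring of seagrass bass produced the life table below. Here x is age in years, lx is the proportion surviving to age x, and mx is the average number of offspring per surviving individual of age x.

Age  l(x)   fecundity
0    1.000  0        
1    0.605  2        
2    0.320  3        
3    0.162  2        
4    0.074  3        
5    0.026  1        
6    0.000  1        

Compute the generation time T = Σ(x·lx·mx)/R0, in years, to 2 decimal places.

lx·mx: 0, 1.21, 0.96, 0.324, 0.222, 0.026, 0 → R0 = 2.742
x·lx·mx: 0, 1.21, 1.92, 0.972, 0.888, 0.13, 0 → Σ = 5.12
T = 5.12 / 2.742 = 1.86725… → 1.87

1.87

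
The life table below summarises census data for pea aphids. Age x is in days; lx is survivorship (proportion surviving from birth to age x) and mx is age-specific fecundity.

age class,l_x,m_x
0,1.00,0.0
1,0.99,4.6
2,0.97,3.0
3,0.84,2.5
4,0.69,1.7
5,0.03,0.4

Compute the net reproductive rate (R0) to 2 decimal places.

lx·mx by age: 0, 4.554, 2.91, 2.1, 1.173, 0.012
R0 = Σ lx·mx = 10.749 → 10.75

10.75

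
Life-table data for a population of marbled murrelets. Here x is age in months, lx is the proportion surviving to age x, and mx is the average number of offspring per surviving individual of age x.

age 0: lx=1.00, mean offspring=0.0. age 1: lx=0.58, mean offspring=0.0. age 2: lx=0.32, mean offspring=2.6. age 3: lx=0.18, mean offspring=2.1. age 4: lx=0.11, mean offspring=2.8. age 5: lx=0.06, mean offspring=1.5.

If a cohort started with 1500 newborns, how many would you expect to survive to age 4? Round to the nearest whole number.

Expected survivors = N0 · l_4 = 1500 × 0.11 = 165 → 165

165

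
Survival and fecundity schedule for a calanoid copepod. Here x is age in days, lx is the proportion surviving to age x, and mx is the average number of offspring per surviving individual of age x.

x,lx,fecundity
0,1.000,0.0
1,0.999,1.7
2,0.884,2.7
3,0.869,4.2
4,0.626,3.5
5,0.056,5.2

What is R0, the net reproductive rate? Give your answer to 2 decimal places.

lx·mx by age: 0, 1.6983, 2.3868, 3.6498, 2.191, 0.2912
R0 = Σ lx·mx = 10.2171 → 10.22

10.22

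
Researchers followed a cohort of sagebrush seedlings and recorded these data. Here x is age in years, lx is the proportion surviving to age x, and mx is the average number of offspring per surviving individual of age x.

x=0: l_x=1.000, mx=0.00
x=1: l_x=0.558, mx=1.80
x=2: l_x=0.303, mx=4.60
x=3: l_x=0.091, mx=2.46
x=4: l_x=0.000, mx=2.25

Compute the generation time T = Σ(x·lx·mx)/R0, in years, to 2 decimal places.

1.70

lx·mx: 0, 1.0044, 1.3938, 0.22386, 0 → R0 = 2.62206
x·lx·mx: 0, 1.0044, 2.7876, 0.67158, 0 → Σ = 4.46358
T = 4.46358 / 2.62206 = 1.702318… → 1.70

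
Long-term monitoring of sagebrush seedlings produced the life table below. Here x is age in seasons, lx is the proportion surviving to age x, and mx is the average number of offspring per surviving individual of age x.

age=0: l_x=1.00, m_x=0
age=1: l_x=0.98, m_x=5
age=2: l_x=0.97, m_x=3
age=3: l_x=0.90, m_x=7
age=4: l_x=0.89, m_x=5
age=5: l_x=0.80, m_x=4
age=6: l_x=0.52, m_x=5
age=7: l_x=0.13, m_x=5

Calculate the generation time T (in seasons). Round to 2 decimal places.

lx·mx: 0, 4.9, 2.91, 6.3, 4.45, 3.2, 2.6, 0.65 → R0 = 25.01
x·lx·mx: 0, 4.9, 5.82, 18.9, 17.8, 16, 15.6, 4.55 → Σ = 83.57
T = 83.57 / 25.01 = 3.341463… → 3.34

3.34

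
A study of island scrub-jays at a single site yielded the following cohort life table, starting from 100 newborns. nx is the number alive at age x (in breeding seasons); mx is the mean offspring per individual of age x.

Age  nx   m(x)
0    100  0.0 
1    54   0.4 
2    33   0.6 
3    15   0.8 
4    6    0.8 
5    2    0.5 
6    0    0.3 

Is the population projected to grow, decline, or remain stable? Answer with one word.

lx = nx/n0 = nx/100: 1, 0.54, 0.33, 0.15, 0.06, 0.02, 0
R0 = Σ lx·mx = 0 + 0.216 + 0.198 + 0.12 + 0.048 + 0.01 + 0 = 0.592
R0 < 1, so the population is declining.

declining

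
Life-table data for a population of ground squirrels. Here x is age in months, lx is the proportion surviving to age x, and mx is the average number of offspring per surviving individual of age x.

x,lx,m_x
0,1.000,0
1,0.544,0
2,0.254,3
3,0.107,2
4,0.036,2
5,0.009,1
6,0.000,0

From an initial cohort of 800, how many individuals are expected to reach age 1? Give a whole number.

Expected survivors = N0 · l_1 = 800 × 0.544 = 435.2 → 435

435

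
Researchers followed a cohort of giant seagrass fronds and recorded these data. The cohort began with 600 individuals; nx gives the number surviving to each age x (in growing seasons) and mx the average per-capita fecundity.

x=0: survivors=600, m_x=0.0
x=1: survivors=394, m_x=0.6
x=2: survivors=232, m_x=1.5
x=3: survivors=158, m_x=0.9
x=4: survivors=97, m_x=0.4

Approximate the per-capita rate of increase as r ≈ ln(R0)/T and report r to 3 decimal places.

lx = nx/n0 = nx/600: 1, 0.65667…, 0.38667…, 0.26333…, 0.16167…
R0 = Σ lx·mx = 0 + 0.394… + 0.58… + 0.237… + 0.06467… = 1.275667…
Σ x·lx·mx = 2.523667…; T = 2.523667…/1.275667… = 1.97831…
r ≈ ln(R0)/T = ln(1.275667…)/1.97831… = 0.12307… → 0.123

0.123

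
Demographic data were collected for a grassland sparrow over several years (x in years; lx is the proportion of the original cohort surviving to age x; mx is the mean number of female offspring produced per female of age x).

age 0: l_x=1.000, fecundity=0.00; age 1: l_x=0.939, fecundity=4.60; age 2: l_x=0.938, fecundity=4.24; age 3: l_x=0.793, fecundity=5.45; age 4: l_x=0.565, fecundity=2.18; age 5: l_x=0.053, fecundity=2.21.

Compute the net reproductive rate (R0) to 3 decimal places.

13.967

lx·mx by age: 0, 4.3194, 3.97712, 4.32185, 1.2317, 0.11713
R0 = Σ lx·mx = 13.9672 → 13.967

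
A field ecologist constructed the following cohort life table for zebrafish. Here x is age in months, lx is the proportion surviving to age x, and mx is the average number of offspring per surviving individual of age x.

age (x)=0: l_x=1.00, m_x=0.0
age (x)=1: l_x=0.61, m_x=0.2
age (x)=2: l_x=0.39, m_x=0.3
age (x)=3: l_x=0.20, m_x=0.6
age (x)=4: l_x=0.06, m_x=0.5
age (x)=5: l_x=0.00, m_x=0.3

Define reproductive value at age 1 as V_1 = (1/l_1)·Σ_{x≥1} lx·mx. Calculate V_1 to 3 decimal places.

lx·mx for x ≥ 1: 0.122, 0.117, 0.12, 0.03, 0 → sum = 0.389
V_1 = 0.389 / l_1 = 0.389 / 0.61 = 0.637705… → 0.638

0.638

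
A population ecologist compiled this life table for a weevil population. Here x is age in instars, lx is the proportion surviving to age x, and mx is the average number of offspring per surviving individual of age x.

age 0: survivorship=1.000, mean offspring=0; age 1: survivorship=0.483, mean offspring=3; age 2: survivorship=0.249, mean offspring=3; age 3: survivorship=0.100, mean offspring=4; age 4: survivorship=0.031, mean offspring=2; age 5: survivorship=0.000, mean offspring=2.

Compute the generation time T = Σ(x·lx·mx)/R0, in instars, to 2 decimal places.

1.65

lx·mx: 0, 1.449, 0.747, 0.4, 0.062, 0 → R0 = 2.658
x·lx·mx: 0, 1.449, 1.494, 1.2, 0.248, 0 → Σ = 4.391
T = 4.391 / 2.658 = 1.651994… → 1.65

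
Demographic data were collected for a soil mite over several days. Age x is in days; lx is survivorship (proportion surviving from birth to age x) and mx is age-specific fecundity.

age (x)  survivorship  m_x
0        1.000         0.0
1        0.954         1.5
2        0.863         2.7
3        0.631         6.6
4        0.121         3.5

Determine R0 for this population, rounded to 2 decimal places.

lx·mx by age: 0, 1.431, 2.3301, 4.1646, 0.4235
R0 = Σ lx·mx = 8.3492 → 8.35

8.35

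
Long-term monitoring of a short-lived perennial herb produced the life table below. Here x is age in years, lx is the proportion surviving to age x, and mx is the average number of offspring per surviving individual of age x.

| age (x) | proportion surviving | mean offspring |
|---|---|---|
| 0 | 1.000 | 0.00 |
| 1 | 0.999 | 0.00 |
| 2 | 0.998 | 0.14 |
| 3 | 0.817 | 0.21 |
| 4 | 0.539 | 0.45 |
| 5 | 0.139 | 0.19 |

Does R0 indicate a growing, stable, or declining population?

declining

R0 = Σ lx·mx = 0 + 0 + 0.13972 + 0.17157 + 0.24255 + 0.02641 = 0.58025
R0 < 1, so the population is declining.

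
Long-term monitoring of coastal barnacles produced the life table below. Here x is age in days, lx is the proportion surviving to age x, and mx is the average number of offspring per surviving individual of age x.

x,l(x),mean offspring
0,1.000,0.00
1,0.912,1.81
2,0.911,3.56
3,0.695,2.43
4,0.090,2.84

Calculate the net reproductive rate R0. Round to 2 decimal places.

lx·mx by age: 0, 1.65072, 3.24316, 1.68885, 0.2556
R0 = Σ lx·mx = 6.83833 → 6.84

6.84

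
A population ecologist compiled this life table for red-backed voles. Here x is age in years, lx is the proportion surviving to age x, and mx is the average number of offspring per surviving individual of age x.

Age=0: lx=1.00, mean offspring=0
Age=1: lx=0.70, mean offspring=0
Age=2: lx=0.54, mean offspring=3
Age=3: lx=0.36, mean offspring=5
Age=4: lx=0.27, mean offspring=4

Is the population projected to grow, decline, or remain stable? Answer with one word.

R0 = Σ lx·mx = 0 + 0 + 1.62 + 1.8 + 1.08 = 4.5
R0 > 1, so the population is growing.

growing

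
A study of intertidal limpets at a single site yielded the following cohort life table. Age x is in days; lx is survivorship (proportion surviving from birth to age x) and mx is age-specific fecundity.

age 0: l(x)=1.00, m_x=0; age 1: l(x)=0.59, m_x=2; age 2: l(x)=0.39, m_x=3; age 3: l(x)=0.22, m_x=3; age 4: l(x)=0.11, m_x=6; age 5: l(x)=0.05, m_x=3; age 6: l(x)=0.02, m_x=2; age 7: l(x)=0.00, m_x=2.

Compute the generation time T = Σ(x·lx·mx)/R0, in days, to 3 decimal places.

lx·mx: 0, 1.18, 1.17, 0.66, 0.66, 0.15, 0.04, 0 → R0 = 3.86
x·lx·mx: 0, 1.18, 2.34, 1.98, 2.64, 0.75, 0.24, 0 → Σ = 9.13
T = 9.13 / 3.86 = 2.365285… → 2.365

2.365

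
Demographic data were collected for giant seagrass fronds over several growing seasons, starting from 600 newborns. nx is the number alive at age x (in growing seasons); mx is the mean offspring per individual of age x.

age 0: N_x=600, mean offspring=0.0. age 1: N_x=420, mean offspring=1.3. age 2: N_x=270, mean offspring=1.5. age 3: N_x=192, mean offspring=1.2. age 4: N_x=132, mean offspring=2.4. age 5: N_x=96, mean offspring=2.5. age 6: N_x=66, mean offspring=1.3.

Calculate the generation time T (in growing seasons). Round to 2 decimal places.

lx = nx/n0 = nx/600: 1, 0.7, 0.45, 0.32, 0.22, 0.16, 0.11
lx·mx: 0, 0.91, 0.675, 0.384, 0.528, 0.4, 0.143 → R0 = 3.04
x·lx·mx: 0, 0.91, 1.35, 1.152, 2.112, 2, 0.858 → Σ = 8.382
T = 8.382 / 3.04 = 2.757237… → 2.76

2.76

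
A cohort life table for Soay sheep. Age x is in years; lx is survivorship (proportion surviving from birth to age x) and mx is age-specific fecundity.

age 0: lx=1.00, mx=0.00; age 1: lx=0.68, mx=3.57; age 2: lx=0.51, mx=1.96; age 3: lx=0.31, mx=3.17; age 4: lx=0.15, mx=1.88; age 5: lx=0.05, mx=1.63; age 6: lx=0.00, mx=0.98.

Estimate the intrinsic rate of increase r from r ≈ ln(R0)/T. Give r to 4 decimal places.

R0 = Σ lx·mx = 0 + 2.4276 + 0.9996 + 0.9827 + 0.282 + 0.0815 + 0 = 4.7734
Σ x·lx·mx = 8.9104; T = 8.9104/4.7734 = 1.86668…
r ≈ ln(R0)/T = ln(4.7734)/1.86668… = 0.837348… → 0.8373

0.8373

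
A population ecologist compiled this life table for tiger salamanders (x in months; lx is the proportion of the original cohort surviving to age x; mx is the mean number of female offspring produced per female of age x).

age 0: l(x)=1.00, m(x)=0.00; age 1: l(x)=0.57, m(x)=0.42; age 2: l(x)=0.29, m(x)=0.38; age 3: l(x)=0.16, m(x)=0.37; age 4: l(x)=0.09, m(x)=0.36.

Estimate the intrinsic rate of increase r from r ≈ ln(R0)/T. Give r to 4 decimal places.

R0 = Σ lx·mx = 0 + 0.2394 + 0.1102 + 0.0592 + 0.0324 = 0.4412
Σ x·lx·mx = 0.767; T = 0.767/0.4412 = 1.73844…
r ≈ ln(R0)/T = ln(0.4412)/1.73844… = -0.470684… → -0.4707

-0.4707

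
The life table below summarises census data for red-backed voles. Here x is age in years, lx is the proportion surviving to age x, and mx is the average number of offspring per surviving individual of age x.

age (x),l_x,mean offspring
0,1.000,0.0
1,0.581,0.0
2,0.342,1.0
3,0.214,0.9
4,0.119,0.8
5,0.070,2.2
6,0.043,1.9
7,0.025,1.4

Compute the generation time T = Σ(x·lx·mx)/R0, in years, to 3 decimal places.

lx·mx: 0, 0, 0.342, 0.1926, 0.0952, 0.154, 0.0817, 0.035 → R0 = 0.9005
x·lx·mx: 0, 0, 0.684, 0.5778, 0.3808, 0.77, 0.4902, 0.245 → Σ = 3.1478
T = 3.1478 / 0.9005 = 3.495614… → 3.496

3.496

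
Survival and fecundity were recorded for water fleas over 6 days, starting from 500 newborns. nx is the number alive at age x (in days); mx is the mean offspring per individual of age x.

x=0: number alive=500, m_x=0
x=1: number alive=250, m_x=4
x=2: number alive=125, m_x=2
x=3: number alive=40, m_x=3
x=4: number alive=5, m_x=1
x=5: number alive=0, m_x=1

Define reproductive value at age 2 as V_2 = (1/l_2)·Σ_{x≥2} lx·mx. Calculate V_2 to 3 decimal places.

lx = nx/n0 = nx/500: 1, 0.5, 0.25, 0.08, 0.01, 0
lx·mx for x ≥ 2: 0.5, 0.24, 0.01, 0 → sum = 0.75
V_2 = 0.75 / l_2 = 0.75 / 0.25 = 3 → 3.000

3.000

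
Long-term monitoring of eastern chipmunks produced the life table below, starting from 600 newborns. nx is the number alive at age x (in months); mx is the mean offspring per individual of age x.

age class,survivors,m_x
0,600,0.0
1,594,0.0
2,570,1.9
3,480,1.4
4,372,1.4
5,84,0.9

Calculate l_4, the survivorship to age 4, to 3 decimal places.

0.620

l_4 = n_4/n_0 = 372/600 = 0.62 → 0.620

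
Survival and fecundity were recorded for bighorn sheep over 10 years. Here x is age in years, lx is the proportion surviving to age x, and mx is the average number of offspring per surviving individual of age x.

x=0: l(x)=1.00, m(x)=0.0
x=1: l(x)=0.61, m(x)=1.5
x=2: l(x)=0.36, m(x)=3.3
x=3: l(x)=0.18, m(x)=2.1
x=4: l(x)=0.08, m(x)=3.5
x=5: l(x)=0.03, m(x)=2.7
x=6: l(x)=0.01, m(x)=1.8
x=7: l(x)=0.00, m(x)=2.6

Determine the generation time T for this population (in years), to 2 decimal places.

lx·mx: 0, 0.915, 1.188, 0.378, 0.28, 0.081, 0.018, 0 → R0 = 2.86
x·lx·mx: 0, 0.915, 2.376, 1.134, 1.12, 0.405, 0.108, 0 → Σ = 6.058
T = 6.058 / 2.86 = 2.118182… → 2.12

2.12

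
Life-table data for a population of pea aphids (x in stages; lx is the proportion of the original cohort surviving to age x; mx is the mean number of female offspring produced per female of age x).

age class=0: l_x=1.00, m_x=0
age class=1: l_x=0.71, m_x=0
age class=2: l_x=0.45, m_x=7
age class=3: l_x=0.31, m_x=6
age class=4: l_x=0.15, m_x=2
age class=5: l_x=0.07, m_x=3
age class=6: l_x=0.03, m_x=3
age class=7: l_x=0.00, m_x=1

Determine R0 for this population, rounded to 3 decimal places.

5.610

lx·mx by age: 0, 0, 3.15, 1.86, 0.3, 0.21, 0.09, 0
R0 = Σ lx·mx = 5.61 → 5.610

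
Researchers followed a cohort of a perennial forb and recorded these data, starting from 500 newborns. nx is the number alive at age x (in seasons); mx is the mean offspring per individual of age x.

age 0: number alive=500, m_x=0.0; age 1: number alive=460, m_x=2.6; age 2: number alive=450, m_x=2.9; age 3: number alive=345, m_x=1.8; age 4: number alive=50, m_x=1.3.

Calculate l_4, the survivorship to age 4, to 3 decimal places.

l_4 = n_4/n_0 = 50/500 = 0.1 → 0.100

0.100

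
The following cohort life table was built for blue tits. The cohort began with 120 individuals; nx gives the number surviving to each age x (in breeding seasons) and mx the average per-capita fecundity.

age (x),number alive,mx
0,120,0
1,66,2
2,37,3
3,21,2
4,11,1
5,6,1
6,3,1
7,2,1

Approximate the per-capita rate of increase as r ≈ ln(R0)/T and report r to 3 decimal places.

0.492

lx = nx/n0 = nx/120: 1, 0.55, 0.30833…, 0.175, 0.09167…, 0.05, 0.025, 0.01667…
R0 = Σ lx·mx = 0 + 1.1 + 0.925… + 0.35 + 0.09167… + 0.05 + 0.025 + 0.01667… = 2.558333…
Σ x·lx·mx = 4.883333…; T = 4.883333…/2.558333… = 1.90879…
r ≈ ln(R0)/T = ln(2.558333…)/1.90879… = 0.49212… → 0.492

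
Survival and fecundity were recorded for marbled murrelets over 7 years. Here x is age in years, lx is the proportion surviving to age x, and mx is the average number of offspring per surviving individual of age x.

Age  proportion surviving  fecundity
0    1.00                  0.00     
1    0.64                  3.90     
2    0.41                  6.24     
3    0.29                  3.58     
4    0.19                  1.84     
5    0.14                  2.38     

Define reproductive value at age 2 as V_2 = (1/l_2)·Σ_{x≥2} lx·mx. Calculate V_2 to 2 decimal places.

10.44

lx·mx for x ≥ 2: 2.5584, 1.0382, 0.3496, 0.3332 → sum = 4.2794
V_2 = 4.2794 / l_2 = 4.2794 / 0.41 = 10.437561… → 10.44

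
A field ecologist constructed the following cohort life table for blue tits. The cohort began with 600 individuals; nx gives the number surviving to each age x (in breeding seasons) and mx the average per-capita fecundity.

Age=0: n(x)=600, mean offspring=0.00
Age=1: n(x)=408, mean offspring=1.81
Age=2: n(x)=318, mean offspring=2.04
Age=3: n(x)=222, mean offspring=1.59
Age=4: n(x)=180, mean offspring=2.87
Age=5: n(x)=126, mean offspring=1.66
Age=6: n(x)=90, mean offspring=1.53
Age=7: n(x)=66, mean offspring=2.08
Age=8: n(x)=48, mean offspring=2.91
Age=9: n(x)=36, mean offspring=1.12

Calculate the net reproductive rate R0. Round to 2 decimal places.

lx = nx/n0 = nx/600: 1, 0.68, 0.53, 0.37, 0.3, 0.21, 0.15, 0.11, 0.08, 0.06
lx·mx by age: 0, 1.2308, 1.0812, 0.5883, 0.861, 0.3486, 0.2295, 0.2288, 0.2328, 0.0672
R0 = Σ lx·mx = 4.8682 → 4.87

4.87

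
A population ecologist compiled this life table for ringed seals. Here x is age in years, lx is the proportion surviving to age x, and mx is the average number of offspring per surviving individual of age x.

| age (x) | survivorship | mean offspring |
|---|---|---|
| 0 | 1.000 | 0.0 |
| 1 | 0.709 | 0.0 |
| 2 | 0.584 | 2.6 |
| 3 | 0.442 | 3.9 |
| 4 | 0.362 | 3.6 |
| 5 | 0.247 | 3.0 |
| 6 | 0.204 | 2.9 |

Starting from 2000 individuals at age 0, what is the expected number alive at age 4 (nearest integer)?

724

Expected survivors = N0 · l_4 = 2000 × 0.362 = 724 → 724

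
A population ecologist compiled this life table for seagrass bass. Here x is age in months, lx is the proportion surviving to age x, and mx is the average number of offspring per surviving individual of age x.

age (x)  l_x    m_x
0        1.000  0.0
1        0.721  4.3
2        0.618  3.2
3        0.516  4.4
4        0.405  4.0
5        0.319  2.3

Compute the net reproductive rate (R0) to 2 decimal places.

9.70

lx·mx by age: 0, 3.1003, 1.9776, 2.2704, 1.62, 0.7337
R0 = Σ lx·mx = 9.702 → 9.70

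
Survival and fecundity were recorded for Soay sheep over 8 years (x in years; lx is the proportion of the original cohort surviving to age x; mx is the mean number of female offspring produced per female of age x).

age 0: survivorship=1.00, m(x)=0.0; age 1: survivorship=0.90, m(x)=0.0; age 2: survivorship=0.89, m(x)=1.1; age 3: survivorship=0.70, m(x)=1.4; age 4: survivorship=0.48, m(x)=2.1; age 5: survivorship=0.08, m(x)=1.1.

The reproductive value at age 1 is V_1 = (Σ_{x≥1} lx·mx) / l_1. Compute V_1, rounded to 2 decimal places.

lx·mx for x ≥ 1: 0, 0.979, 0.98, 1.008, 0.088 → sum = 3.055
V_1 = 3.055 / l_1 = 3.055 / 0.9 = 3.394444… → 3.39

3.39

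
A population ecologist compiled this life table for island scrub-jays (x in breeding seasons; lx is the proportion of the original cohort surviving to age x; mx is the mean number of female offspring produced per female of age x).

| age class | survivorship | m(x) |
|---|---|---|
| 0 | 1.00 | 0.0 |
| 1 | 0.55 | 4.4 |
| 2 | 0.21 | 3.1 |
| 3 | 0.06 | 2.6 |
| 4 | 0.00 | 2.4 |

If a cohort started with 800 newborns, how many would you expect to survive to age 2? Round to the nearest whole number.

Expected survivors = N0 · l_2 = 800 × 0.21 = 168 → 168

168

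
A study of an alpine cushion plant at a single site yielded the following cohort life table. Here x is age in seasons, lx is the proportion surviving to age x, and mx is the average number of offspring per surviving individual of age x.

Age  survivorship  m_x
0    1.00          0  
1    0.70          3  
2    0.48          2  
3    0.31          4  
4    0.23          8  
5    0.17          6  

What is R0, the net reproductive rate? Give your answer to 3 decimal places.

7.160

lx·mx by age: 0, 2.1, 0.96, 1.24, 1.84, 1.02
R0 = Σ lx·mx = 7.16 → 7.160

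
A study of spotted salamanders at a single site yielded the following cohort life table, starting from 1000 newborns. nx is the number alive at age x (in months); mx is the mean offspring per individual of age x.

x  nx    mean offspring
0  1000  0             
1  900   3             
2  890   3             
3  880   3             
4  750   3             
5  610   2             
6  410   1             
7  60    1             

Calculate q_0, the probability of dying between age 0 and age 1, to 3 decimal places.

0.100

lx = nx/n0 = nx/1000: 1, 0.9, 0.89, 0.88, 0.75, 0.61, 0.41, 0.06
q_0 = (l_0 − l_1) / l_0 = (1 − 0.9) / 1
     = 0.1 / 1 = 0.1 → 0.100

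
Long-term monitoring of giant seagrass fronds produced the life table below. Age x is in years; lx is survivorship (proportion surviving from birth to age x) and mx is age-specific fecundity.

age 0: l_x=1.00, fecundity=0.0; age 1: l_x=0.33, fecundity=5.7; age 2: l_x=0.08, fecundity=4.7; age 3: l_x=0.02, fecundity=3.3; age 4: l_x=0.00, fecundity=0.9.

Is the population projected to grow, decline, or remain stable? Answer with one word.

growing

R0 = Σ lx·mx = 0 + 1.881 + 0.376 + 0.066 + 0 = 2.323
R0 > 1, so the population is growing.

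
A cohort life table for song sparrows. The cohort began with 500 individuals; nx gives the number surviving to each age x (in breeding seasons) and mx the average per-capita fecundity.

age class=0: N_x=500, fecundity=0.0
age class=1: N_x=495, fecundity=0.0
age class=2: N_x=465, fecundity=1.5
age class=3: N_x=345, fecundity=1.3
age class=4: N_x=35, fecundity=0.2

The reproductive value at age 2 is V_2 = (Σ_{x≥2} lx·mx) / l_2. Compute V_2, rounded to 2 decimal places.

lx = nx/n0 = nx/500: 1, 0.99, 0.93, 0.69, 0.07
lx·mx for x ≥ 2: 1.395, 0.897, 0.014 → sum = 2.306
V_2 = 2.306 / l_2 = 2.306 / 0.93 = 2.47957… → 2.48

2.48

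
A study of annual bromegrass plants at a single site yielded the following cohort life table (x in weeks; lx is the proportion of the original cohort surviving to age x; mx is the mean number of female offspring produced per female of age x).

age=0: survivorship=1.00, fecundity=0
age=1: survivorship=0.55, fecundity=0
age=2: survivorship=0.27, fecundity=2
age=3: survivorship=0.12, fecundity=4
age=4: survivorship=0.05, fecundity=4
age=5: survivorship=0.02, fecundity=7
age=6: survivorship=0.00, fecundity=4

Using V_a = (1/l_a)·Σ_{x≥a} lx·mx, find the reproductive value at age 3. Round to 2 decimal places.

lx·mx for x ≥ 3: 0.48, 0.2, 0.14, 0 → sum = 0.82
V_3 = 0.82 / l_3 = 0.82 / 0.12 = 6.833333… → 6.83

6.83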